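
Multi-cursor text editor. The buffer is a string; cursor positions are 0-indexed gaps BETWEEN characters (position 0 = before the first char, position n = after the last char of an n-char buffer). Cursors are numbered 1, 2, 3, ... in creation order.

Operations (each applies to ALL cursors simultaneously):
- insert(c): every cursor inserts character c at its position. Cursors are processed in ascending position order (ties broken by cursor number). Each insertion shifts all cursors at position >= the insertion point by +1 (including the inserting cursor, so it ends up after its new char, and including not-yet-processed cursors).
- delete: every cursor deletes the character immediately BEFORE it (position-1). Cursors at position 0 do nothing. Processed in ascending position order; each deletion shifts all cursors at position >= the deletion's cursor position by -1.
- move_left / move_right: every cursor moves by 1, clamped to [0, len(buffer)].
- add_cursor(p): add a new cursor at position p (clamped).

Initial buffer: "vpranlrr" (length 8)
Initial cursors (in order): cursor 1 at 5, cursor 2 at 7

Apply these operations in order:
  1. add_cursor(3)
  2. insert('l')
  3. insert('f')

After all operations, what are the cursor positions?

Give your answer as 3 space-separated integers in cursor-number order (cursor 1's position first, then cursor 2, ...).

After op 1 (add_cursor(3)): buffer="vpranlrr" (len 8), cursors c3@3 c1@5 c2@7, authorship ........
After op 2 (insert('l')): buffer="vprlanllrlr" (len 11), cursors c3@4 c1@7 c2@10, authorship ...3..1..2.
After op 3 (insert('f')): buffer="vprlfanlflrlfr" (len 14), cursors c3@5 c1@9 c2@13, authorship ...33..11..22.

Answer: 9 13 5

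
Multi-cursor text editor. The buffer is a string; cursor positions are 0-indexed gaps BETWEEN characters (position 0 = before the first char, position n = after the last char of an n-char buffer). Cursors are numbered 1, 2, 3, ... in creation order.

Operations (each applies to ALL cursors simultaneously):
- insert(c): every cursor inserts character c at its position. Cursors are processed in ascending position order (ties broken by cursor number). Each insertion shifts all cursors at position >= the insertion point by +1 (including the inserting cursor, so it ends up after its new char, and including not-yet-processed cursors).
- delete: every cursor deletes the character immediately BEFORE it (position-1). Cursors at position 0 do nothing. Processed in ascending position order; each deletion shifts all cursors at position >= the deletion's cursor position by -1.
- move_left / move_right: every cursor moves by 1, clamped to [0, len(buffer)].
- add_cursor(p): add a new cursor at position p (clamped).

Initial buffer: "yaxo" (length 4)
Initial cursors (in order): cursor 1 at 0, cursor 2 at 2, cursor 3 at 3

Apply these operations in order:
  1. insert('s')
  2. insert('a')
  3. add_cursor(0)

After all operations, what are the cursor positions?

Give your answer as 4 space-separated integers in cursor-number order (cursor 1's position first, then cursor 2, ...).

After op 1 (insert('s')): buffer="syasxso" (len 7), cursors c1@1 c2@4 c3@6, authorship 1..2.3.
After op 2 (insert('a')): buffer="sayasaxsao" (len 10), cursors c1@2 c2@6 c3@9, authorship 11..22.33.
After op 3 (add_cursor(0)): buffer="sayasaxsao" (len 10), cursors c4@0 c1@2 c2@6 c3@9, authorship 11..22.33.

Answer: 2 6 9 0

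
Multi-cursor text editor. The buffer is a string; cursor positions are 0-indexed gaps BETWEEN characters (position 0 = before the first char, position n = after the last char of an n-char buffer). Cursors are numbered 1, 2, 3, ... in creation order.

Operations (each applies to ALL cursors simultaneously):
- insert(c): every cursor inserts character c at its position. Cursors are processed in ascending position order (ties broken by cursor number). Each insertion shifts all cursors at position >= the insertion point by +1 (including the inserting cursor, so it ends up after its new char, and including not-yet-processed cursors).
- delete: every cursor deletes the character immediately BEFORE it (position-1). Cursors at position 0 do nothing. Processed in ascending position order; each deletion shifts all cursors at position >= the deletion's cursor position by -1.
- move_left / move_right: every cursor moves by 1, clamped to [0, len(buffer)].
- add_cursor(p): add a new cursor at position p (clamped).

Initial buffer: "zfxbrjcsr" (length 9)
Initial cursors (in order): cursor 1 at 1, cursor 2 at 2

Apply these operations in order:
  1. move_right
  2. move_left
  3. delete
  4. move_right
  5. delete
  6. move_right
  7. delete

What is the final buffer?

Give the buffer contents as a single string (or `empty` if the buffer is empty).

Answer: rjcsr

Derivation:
After op 1 (move_right): buffer="zfxbrjcsr" (len 9), cursors c1@2 c2@3, authorship .........
After op 2 (move_left): buffer="zfxbrjcsr" (len 9), cursors c1@1 c2@2, authorship .........
After op 3 (delete): buffer="xbrjcsr" (len 7), cursors c1@0 c2@0, authorship .......
After op 4 (move_right): buffer="xbrjcsr" (len 7), cursors c1@1 c2@1, authorship .......
After op 5 (delete): buffer="brjcsr" (len 6), cursors c1@0 c2@0, authorship ......
After op 6 (move_right): buffer="brjcsr" (len 6), cursors c1@1 c2@1, authorship ......
After op 7 (delete): buffer="rjcsr" (len 5), cursors c1@0 c2@0, authorship .....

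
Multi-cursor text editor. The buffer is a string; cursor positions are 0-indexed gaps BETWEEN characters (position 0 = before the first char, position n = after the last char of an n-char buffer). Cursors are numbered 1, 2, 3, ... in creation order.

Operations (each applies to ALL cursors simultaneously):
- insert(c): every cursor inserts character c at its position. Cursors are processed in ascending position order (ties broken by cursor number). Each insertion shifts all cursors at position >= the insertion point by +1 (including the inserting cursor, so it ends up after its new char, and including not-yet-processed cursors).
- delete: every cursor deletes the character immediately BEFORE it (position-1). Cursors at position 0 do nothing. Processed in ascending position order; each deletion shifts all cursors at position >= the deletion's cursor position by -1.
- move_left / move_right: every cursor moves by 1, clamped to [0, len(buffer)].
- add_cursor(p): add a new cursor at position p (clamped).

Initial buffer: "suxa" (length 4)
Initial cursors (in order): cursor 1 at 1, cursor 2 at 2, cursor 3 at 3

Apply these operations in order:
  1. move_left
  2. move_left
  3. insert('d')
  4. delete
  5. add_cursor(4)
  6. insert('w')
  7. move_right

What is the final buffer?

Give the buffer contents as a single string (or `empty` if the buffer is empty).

After op 1 (move_left): buffer="suxa" (len 4), cursors c1@0 c2@1 c3@2, authorship ....
After op 2 (move_left): buffer="suxa" (len 4), cursors c1@0 c2@0 c3@1, authorship ....
After op 3 (insert('d')): buffer="ddsduxa" (len 7), cursors c1@2 c2@2 c3@4, authorship 12.3...
After op 4 (delete): buffer="suxa" (len 4), cursors c1@0 c2@0 c3@1, authorship ....
After op 5 (add_cursor(4)): buffer="suxa" (len 4), cursors c1@0 c2@0 c3@1 c4@4, authorship ....
After op 6 (insert('w')): buffer="wwswuxaw" (len 8), cursors c1@2 c2@2 c3@4 c4@8, authorship 12.3...4
After op 7 (move_right): buffer="wwswuxaw" (len 8), cursors c1@3 c2@3 c3@5 c4@8, authorship 12.3...4

Answer: wwswuxaw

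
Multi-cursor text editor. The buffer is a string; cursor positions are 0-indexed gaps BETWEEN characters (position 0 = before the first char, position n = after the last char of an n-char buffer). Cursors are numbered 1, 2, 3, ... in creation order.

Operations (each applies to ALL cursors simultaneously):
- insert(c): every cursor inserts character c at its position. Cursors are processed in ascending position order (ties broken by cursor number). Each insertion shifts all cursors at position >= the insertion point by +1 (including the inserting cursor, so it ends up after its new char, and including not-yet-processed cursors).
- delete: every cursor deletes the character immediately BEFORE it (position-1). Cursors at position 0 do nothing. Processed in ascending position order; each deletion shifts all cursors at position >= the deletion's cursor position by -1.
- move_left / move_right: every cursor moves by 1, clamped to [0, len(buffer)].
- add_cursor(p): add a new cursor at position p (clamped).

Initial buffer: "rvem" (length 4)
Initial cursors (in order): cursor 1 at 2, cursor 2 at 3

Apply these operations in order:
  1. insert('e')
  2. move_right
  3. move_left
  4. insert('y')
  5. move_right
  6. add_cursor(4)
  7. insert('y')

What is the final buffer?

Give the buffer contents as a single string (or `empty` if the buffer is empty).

Answer: rveyyeyeymy

Derivation:
After op 1 (insert('e')): buffer="rveeem" (len 6), cursors c1@3 c2@5, authorship ..1.2.
After op 2 (move_right): buffer="rveeem" (len 6), cursors c1@4 c2@6, authorship ..1.2.
After op 3 (move_left): buffer="rveeem" (len 6), cursors c1@3 c2@5, authorship ..1.2.
After op 4 (insert('y')): buffer="rveyeeym" (len 8), cursors c1@4 c2@7, authorship ..11.22.
After op 5 (move_right): buffer="rveyeeym" (len 8), cursors c1@5 c2@8, authorship ..11.22.
After op 6 (add_cursor(4)): buffer="rveyeeym" (len 8), cursors c3@4 c1@5 c2@8, authorship ..11.22.
After op 7 (insert('y')): buffer="rveyyeyeymy" (len 11), cursors c3@5 c1@7 c2@11, authorship ..113.122.2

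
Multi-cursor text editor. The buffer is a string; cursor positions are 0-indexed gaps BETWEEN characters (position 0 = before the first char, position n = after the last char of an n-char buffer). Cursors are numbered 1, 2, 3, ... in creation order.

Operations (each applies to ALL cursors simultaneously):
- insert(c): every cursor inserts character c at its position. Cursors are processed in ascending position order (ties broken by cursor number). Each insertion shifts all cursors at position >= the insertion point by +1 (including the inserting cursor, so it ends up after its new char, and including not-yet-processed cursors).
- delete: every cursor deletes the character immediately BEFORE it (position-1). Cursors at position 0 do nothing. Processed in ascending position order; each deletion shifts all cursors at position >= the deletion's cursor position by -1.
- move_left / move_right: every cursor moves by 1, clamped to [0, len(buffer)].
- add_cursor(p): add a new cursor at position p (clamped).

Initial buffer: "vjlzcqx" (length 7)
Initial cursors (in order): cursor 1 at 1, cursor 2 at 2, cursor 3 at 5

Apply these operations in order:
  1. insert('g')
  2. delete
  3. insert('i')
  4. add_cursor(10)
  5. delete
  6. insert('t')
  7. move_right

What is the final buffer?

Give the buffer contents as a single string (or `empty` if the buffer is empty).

Answer: vtjtlzctqt

Derivation:
After op 1 (insert('g')): buffer="vgjglzcgqx" (len 10), cursors c1@2 c2@4 c3@8, authorship .1.2...3..
After op 2 (delete): buffer="vjlzcqx" (len 7), cursors c1@1 c2@2 c3@5, authorship .......
After op 3 (insert('i')): buffer="vijilzciqx" (len 10), cursors c1@2 c2@4 c3@8, authorship .1.2...3..
After op 4 (add_cursor(10)): buffer="vijilzciqx" (len 10), cursors c1@2 c2@4 c3@8 c4@10, authorship .1.2...3..
After op 5 (delete): buffer="vjlzcq" (len 6), cursors c1@1 c2@2 c3@5 c4@6, authorship ......
After op 6 (insert('t')): buffer="vtjtlzctqt" (len 10), cursors c1@2 c2@4 c3@8 c4@10, authorship .1.2...3.4
After op 7 (move_right): buffer="vtjtlzctqt" (len 10), cursors c1@3 c2@5 c3@9 c4@10, authorship .1.2...3.4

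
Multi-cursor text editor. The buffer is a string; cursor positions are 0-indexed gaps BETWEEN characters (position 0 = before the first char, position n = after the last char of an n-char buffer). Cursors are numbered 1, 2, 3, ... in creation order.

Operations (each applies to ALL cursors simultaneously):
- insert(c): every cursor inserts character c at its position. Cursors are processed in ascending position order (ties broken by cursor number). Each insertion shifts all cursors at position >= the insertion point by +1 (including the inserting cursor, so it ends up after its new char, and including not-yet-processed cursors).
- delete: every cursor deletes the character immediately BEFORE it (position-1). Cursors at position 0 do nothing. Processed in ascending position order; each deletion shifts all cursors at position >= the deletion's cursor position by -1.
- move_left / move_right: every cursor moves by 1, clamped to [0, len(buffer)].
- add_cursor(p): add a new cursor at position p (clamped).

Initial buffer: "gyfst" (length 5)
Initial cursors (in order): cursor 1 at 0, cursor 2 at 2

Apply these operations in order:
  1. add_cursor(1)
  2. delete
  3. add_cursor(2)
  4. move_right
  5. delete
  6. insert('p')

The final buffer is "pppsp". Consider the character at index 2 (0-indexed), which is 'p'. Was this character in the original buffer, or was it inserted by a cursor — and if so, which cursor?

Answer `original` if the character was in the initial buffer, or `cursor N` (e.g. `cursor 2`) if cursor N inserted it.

After op 1 (add_cursor(1)): buffer="gyfst" (len 5), cursors c1@0 c3@1 c2@2, authorship .....
After op 2 (delete): buffer="fst" (len 3), cursors c1@0 c2@0 c3@0, authorship ...
After op 3 (add_cursor(2)): buffer="fst" (len 3), cursors c1@0 c2@0 c3@0 c4@2, authorship ...
After op 4 (move_right): buffer="fst" (len 3), cursors c1@1 c2@1 c3@1 c4@3, authorship ...
After op 5 (delete): buffer="s" (len 1), cursors c1@0 c2@0 c3@0 c4@1, authorship .
After op 6 (insert('p')): buffer="pppsp" (len 5), cursors c1@3 c2@3 c3@3 c4@5, authorship 123.4
Authorship (.=original, N=cursor N): 1 2 3 . 4
Index 2: author = 3

Answer: cursor 3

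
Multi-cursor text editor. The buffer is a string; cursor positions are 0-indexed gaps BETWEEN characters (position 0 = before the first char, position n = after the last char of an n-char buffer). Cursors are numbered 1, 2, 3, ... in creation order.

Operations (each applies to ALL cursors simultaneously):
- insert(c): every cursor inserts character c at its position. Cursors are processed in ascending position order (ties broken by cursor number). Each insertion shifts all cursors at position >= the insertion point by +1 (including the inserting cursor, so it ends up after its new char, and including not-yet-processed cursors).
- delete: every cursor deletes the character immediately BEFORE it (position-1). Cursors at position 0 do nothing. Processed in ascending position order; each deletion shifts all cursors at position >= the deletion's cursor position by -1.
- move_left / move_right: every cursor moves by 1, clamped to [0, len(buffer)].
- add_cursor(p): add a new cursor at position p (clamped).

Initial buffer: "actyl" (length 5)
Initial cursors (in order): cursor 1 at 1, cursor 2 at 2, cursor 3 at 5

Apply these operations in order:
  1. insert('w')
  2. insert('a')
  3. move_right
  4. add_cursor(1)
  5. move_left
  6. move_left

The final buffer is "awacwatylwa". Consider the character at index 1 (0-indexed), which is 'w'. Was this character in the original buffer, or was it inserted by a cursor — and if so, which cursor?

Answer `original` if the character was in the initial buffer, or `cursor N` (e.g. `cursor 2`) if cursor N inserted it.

Answer: cursor 1

Derivation:
After op 1 (insert('w')): buffer="awcwtylw" (len 8), cursors c1@2 c2@4 c3@8, authorship .1.2...3
After op 2 (insert('a')): buffer="awacwatylwa" (len 11), cursors c1@3 c2@6 c3@11, authorship .11.22...33
After op 3 (move_right): buffer="awacwatylwa" (len 11), cursors c1@4 c2@7 c3@11, authorship .11.22...33
After op 4 (add_cursor(1)): buffer="awacwatylwa" (len 11), cursors c4@1 c1@4 c2@7 c3@11, authorship .11.22...33
After op 5 (move_left): buffer="awacwatylwa" (len 11), cursors c4@0 c1@3 c2@6 c3@10, authorship .11.22...33
After op 6 (move_left): buffer="awacwatylwa" (len 11), cursors c4@0 c1@2 c2@5 c3@9, authorship .11.22...33
Authorship (.=original, N=cursor N): . 1 1 . 2 2 . . . 3 3
Index 1: author = 1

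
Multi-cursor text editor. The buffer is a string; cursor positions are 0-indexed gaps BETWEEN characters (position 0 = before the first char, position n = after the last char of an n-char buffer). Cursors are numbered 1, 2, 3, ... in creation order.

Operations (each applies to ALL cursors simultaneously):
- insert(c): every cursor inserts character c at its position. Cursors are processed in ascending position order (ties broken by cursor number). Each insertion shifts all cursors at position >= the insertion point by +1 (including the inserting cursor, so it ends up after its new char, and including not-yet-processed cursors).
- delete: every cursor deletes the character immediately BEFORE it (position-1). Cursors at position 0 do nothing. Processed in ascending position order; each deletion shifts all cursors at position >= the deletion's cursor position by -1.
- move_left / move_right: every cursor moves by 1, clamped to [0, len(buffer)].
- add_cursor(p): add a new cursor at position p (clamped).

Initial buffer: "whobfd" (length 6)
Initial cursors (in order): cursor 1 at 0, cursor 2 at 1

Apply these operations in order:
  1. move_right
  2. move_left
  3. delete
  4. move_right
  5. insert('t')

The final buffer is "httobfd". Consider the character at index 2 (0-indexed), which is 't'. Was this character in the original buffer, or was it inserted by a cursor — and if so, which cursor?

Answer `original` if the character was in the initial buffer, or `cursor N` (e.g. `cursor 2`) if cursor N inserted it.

Answer: cursor 2

Derivation:
After op 1 (move_right): buffer="whobfd" (len 6), cursors c1@1 c2@2, authorship ......
After op 2 (move_left): buffer="whobfd" (len 6), cursors c1@0 c2@1, authorship ......
After op 3 (delete): buffer="hobfd" (len 5), cursors c1@0 c2@0, authorship .....
After op 4 (move_right): buffer="hobfd" (len 5), cursors c1@1 c2@1, authorship .....
After op 5 (insert('t')): buffer="httobfd" (len 7), cursors c1@3 c2@3, authorship .12....
Authorship (.=original, N=cursor N): . 1 2 . . . .
Index 2: author = 2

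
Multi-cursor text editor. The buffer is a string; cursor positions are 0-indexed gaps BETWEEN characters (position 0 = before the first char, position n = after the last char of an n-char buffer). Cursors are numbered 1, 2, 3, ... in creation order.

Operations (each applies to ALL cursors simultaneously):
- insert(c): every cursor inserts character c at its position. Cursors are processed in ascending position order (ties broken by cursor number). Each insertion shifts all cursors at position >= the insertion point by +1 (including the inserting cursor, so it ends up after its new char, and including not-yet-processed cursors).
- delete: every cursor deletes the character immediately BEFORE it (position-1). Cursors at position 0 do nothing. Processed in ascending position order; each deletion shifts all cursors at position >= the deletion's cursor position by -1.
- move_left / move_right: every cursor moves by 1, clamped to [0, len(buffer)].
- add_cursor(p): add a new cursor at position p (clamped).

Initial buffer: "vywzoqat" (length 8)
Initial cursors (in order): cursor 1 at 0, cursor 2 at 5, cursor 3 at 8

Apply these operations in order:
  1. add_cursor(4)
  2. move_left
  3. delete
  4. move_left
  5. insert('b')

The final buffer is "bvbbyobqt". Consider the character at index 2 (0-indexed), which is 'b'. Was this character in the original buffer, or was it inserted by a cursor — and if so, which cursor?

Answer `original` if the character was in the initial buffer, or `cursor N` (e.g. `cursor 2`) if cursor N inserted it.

After op 1 (add_cursor(4)): buffer="vywzoqat" (len 8), cursors c1@0 c4@4 c2@5 c3@8, authorship ........
After op 2 (move_left): buffer="vywzoqat" (len 8), cursors c1@0 c4@3 c2@4 c3@7, authorship ........
After op 3 (delete): buffer="vyoqt" (len 5), cursors c1@0 c2@2 c4@2 c3@4, authorship .....
After op 4 (move_left): buffer="vyoqt" (len 5), cursors c1@0 c2@1 c4@1 c3@3, authorship .....
After op 5 (insert('b')): buffer="bvbbyobqt" (len 9), cursors c1@1 c2@4 c4@4 c3@7, authorship 1.24..3..
Authorship (.=original, N=cursor N): 1 . 2 4 . . 3 . .
Index 2: author = 2

Answer: cursor 2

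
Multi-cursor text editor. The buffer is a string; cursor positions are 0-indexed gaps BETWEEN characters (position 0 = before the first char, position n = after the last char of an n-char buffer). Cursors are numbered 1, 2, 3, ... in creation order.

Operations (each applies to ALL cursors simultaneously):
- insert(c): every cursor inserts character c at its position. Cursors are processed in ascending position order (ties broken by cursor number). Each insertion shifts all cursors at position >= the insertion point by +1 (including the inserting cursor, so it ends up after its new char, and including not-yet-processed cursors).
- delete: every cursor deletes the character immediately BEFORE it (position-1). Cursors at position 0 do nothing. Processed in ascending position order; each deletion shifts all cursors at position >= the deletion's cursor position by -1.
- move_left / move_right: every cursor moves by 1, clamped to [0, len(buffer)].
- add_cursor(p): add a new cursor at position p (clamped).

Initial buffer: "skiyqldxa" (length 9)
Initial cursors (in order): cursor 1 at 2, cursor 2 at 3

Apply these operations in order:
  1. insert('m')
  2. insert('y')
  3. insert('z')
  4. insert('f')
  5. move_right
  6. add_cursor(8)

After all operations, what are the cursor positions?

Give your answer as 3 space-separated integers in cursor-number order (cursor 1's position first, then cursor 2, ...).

After op 1 (insert('m')): buffer="skmimyqldxa" (len 11), cursors c1@3 c2@5, authorship ..1.2......
After op 2 (insert('y')): buffer="skmyimyyqldxa" (len 13), cursors c1@4 c2@7, authorship ..11.22......
After op 3 (insert('z')): buffer="skmyzimyzyqldxa" (len 15), cursors c1@5 c2@9, authorship ..111.222......
After op 4 (insert('f')): buffer="skmyzfimyzfyqldxa" (len 17), cursors c1@6 c2@11, authorship ..1111.2222......
After op 5 (move_right): buffer="skmyzfimyzfyqldxa" (len 17), cursors c1@7 c2@12, authorship ..1111.2222......
After op 6 (add_cursor(8)): buffer="skmyzfimyzfyqldxa" (len 17), cursors c1@7 c3@8 c2@12, authorship ..1111.2222......

Answer: 7 12 8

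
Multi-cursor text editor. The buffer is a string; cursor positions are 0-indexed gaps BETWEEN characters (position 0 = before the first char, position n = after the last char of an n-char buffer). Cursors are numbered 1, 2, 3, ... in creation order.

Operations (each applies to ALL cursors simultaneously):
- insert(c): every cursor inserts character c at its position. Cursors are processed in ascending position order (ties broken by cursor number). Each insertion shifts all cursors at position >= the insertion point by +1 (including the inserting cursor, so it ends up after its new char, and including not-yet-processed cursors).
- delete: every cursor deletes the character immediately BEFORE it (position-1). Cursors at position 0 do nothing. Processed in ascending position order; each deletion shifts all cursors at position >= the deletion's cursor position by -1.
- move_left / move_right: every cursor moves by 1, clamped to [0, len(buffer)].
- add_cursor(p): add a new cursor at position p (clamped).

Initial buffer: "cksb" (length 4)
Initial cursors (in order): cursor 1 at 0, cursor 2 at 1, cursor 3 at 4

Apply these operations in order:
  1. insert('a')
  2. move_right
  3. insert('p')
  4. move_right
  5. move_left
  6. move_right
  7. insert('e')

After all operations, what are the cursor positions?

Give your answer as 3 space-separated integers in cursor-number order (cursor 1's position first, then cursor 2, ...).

After op 1 (insert('a')): buffer="acaksba" (len 7), cursors c1@1 c2@3 c3@7, authorship 1.2...3
After op 2 (move_right): buffer="acaksba" (len 7), cursors c1@2 c2@4 c3@7, authorship 1.2...3
After op 3 (insert('p')): buffer="acpakpsbap" (len 10), cursors c1@3 c2@6 c3@10, authorship 1.12.2..33
After op 4 (move_right): buffer="acpakpsbap" (len 10), cursors c1@4 c2@7 c3@10, authorship 1.12.2..33
After op 5 (move_left): buffer="acpakpsbap" (len 10), cursors c1@3 c2@6 c3@9, authorship 1.12.2..33
After op 6 (move_right): buffer="acpakpsbap" (len 10), cursors c1@4 c2@7 c3@10, authorship 1.12.2..33
After op 7 (insert('e')): buffer="acpaekpsebape" (len 13), cursors c1@5 c2@9 c3@13, authorship 1.121.2.2.333

Answer: 5 9 13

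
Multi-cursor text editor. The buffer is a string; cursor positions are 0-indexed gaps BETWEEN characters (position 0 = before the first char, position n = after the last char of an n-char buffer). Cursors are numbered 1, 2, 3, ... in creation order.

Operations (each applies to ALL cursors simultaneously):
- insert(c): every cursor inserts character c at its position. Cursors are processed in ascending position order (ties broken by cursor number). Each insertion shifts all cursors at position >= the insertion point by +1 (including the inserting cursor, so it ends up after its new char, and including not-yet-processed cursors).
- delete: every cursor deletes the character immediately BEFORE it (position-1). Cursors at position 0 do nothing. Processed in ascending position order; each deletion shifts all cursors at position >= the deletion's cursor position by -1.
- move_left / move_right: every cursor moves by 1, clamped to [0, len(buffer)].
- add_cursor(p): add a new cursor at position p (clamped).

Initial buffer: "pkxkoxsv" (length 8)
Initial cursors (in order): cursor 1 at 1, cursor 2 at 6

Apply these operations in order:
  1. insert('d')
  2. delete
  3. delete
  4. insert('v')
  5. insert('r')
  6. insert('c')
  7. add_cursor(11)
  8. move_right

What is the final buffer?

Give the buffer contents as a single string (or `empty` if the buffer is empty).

After op 1 (insert('d')): buffer="pdkxkoxdsv" (len 10), cursors c1@2 c2@8, authorship .1.....2..
After op 2 (delete): buffer="pkxkoxsv" (len 8), cursors c1@1 c2@6, authorship ........
After op 3 (delete): buffer="kxkosv" (len 6), cursors c1@0 c2@4, authorship ......
After op 4 (insert('v')): buffer="vkxkovsv" (len 8), cursors c1@1 c2@6, authorship 1....2..
After op 5 (insert('r')): buffer="vrkxkovrsv" (len 10), cursors c1@2 c2@8, authorship 11....22..
After op 6 (insert('c')): buffer="vrckxkovrcsv" (len 12), cursors c1@3 c2@10, authorship 111....222..
After op 7 (add_cursor(11)): buffer="vrckxkovrcsv" (len 12), cursors c1@3 c2@10 c3@11, authorship 111....222..
After op 8 (move_right): buffer="vrckxkovrcsv" (len 12), cursors c1@4 c2@11 c3@12, authorship 111....222..

Answer: vrckxkovrcsv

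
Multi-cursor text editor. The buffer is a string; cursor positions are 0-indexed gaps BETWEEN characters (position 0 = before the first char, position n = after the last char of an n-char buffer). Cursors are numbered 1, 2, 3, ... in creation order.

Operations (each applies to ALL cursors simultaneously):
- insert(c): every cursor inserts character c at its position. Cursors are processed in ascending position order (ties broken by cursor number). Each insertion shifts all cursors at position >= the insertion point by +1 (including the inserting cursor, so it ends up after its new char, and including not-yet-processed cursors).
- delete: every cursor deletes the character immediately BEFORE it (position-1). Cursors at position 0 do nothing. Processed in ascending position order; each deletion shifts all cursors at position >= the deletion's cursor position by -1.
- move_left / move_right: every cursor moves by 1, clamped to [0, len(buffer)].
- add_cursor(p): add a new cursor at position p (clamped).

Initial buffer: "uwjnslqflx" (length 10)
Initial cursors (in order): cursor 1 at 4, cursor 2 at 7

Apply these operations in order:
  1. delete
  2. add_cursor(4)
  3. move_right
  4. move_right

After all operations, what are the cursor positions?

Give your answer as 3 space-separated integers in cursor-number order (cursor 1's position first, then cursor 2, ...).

After op 1 (delete): buffer="uwjslflx" (len 8), cursors c1@3 c2@5, authorship ........
After op 2 (add_cursor(4)): buffer="uwjslflx" (len 8), cursors c1@3 c3@4 c2@5, authorship ........
After op 3 (move_right): buffer="uwjslflx" (len 8), cursors c1@4 c3@5 c2@6, authorship ........
After op 4 (move_right): buffer="uwjslflx" (len 8), cursors c1@5 c3@6 c2@7, authorship ........

Answer: 5 7 6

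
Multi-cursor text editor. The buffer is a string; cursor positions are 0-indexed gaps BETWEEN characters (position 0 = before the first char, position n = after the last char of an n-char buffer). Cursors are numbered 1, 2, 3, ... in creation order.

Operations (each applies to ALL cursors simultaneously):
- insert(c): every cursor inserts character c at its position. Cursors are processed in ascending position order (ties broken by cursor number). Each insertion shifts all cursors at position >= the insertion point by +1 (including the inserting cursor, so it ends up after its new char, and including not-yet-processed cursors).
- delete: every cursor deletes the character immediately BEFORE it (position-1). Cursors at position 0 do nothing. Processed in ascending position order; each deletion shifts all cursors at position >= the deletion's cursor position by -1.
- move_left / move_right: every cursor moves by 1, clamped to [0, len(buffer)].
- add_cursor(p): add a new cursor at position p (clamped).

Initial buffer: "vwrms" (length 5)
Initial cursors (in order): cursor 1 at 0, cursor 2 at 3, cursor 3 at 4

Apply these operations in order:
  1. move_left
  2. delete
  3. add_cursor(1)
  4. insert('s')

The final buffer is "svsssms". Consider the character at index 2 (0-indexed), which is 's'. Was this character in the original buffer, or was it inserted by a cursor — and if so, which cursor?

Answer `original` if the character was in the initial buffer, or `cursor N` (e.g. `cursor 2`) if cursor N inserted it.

After op 1 (move_left): buffer="vwrms" (len 5), cursors c1@0 c2@2 c3@3, authorship .....
After op 2 (delete): buffer="vms" (len 3), cursors c1@0 c2@1 c3@1, authorship ...
After op 3 (add_cursor(1)): buffer="vms" (len 3), cursors c1@0 c2@1 c3@1 c4@1, authorship ...
After op 4 (insert('s')): buffer="svsssms" (len 7), cursors c1@1 c2@5 c3@5 c4@5, authorship 1.234..
Authorship (.=original, N=cursor N): 1 . 2 3 4 . .
Index 2: author = 2

Answer: cursor 2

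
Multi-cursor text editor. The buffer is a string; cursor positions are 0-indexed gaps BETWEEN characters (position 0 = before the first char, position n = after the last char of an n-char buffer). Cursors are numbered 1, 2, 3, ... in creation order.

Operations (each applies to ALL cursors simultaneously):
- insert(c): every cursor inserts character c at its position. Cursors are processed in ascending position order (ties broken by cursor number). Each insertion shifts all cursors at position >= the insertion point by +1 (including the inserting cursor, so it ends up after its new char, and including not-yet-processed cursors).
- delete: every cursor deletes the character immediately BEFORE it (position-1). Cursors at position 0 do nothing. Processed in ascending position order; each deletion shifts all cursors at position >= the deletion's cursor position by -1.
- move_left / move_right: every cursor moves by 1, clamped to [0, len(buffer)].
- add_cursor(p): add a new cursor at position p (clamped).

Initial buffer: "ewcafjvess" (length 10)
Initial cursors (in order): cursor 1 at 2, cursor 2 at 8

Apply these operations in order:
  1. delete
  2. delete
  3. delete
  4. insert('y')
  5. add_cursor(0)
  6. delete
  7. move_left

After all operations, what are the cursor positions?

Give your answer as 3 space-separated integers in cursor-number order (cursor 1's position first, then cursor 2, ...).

After op 1 (delete): buffer="ecafjvss" (len 8), cursors c1@1 c2@6, authorship ........
After op 2 (delete): buffer="cafjss" (len 6), cursors c1@0 c2@4, authorship ......
After op 3 (delete): buffer="cafss" (len 5), cursors c1@0 c2@3, authorship .....
After op 4 (insert('y')): buffer="ycafyss" (len 7), cursors c1@1 c2@5, authorship 1...2..
After op 5 (add_cursor(0)): buffer="ycafyss" (len 7), cursors c3@0 c1@1 c2@5, authorship 1...2..
After op 6 (delete): buffer="cafss" (len 5), cursors c1@0 c3@0 c2@3, authorship .....
After op 7 (move_left): buffer="cafss" (len 5), cursors c1@0 c3@0 c2@2, authorship .....

Answer: 0 2 0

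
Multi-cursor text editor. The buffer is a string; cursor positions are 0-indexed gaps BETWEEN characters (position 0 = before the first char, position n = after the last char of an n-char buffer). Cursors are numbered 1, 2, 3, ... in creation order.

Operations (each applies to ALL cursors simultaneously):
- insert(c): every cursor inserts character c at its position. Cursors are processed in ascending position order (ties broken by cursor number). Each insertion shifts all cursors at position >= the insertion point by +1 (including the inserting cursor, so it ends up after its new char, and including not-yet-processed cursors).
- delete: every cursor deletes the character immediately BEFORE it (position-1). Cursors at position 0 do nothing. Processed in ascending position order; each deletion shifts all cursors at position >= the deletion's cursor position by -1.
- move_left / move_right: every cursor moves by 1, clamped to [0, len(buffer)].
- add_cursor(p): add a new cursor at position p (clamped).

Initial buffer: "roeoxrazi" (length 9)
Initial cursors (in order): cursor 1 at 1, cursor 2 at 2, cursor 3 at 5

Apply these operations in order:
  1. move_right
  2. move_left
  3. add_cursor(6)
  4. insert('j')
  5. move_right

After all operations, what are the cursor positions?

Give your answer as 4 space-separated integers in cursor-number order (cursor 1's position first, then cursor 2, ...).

Answer: 3 5 9 11

Derivation:
After op 1 (move_right): buffer="roeoxrazi" (len 9), cursors c1@2 c2@3 c3@6, authorship .........
After op 2 (move_left): buffer="roeoxrazi" (len 9), cursors c1@1 c2@2 c3@5, authorship .........
After op 3 (add_cursor(6)): buffer="roeoxrazi" (len 9), cursors c1@1 c2@2 c3@5 c4@6, authorship .........
After op 4 (insert('j')): buffer="rjojeoxjrjazi" (len 13), cursors c1@2 c2@4 c3@8 c4@10, authorship .1.2...3.4...
After op 5 (move_right): buffer="rjojeoxjrjazi" (len 13), cursors c1@3 c2@5 c3@9 c4@11, authorship .1.2...3.4...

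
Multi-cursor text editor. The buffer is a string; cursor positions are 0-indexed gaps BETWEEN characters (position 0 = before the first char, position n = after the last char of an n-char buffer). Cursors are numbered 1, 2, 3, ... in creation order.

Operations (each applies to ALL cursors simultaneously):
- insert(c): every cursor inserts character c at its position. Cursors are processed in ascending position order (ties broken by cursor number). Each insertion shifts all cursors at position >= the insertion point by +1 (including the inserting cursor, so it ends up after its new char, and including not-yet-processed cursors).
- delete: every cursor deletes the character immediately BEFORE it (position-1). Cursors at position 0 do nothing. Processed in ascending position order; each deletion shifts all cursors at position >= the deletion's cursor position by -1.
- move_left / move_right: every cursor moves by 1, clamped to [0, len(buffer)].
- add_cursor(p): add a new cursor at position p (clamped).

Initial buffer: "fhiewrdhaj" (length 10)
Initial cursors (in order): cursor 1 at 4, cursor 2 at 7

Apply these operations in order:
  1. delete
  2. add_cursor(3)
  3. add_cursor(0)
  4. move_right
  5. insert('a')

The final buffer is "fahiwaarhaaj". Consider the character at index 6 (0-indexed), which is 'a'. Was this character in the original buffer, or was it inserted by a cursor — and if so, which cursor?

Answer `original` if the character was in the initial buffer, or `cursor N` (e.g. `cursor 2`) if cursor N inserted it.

Answer: cursor 3

Derivation:
After op 1 (delete): buffer="fhiwrhaj" (len 8), cursors c1@3 c2@5, authorship ........
After op 2 (add_cursor(3)): buffer="fhiwrhaj" (len 8), cursors c1@3 c3@3 c2@5, authorship ........
After op 3 (add_cursor(0)): buffer="fhiwrhaj" (len 8), cursors c4@0 c1@3 c3@3 c2@5, authorship ........
After op 4 (move_right): buffer="fhiwrhaj" (len 8), cursors c4@1 c1@4 c3@4 c2@6, authorship ........
After op 5 (insert('a')): buffer="fahiwaarhaaj" (len 12), cursors c4@2 c1@7 c3@7 c2@10, authorship .4...13..2..
Authorship (.=original, N=cursor N): . 4 . . . 1 3 . . 2 . .
Index 6: author = 3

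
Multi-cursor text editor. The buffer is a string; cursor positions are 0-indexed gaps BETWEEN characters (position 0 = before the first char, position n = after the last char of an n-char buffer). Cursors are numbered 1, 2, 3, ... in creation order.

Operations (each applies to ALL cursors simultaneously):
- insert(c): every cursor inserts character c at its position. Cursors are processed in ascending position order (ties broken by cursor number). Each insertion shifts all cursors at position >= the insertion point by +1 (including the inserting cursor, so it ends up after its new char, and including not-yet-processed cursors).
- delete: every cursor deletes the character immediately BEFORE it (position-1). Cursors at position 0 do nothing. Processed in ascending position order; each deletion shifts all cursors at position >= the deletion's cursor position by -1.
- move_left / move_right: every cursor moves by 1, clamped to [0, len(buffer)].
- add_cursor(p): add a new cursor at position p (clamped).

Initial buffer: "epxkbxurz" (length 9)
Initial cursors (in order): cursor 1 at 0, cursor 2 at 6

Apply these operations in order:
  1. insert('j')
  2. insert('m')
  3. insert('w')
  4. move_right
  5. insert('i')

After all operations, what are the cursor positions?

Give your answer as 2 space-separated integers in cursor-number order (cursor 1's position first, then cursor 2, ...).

After op 1 (insert('j')): buffer="jepxkbxjurz" (len 11), cursors c1@1 c2@8, authorship 1......2...
After op 2 (insert('m')): buffer="jmepxkbxjmurz" (len 13), cursors c1@2 c2@10, authorship 11......22...
After op 3 (insert('w')): buffer="jmwepxkbxjmwurz" (len 15), cursors c1@3 c2@12, authorship 111......222...
After op 4 (move_right): buffer="jmwepxkbxjmwurz" (len 15), cursors c1@4 c2@13, authorship 111......222...
After op 5 (insert('i')): buffer="jmweipxkbxjmwuirz" (len 17), cursors c1@5 c2@15, authorship 111.1.....222.2..

Answer: 5 15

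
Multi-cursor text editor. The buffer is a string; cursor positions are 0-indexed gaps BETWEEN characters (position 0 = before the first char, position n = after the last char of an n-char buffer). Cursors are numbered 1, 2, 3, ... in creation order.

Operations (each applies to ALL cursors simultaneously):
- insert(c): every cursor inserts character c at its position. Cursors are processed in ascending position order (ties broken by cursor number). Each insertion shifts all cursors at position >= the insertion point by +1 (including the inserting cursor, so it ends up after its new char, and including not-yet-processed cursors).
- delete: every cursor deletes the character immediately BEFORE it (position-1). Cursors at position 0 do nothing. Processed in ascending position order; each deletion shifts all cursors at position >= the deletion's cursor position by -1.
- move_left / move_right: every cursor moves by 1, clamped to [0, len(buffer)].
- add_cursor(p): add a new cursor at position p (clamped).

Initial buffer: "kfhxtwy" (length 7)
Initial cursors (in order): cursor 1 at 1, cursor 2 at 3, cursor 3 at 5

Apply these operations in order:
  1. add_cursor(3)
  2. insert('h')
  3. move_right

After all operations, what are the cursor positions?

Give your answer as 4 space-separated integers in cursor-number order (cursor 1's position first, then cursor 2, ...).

After op 1 (add_cursor(3)): buffer="kfhxtwy" (len 7), cursors c1@1 c2@3 c4@3 c3@5, authorship .......
After op 2 (insert('h')): buffer="khfhhhxthwy" (len 11), cursors c1@2 c2@6 c4@6 c3@9, authorship .1..24..3..
After op 3 (move_right): buffer="khfhhhxthwy" (len 11), cursors c1@3 c2@7 c4@7 c3@10, authorship .1..24..3..

Answer: 3 7 10 7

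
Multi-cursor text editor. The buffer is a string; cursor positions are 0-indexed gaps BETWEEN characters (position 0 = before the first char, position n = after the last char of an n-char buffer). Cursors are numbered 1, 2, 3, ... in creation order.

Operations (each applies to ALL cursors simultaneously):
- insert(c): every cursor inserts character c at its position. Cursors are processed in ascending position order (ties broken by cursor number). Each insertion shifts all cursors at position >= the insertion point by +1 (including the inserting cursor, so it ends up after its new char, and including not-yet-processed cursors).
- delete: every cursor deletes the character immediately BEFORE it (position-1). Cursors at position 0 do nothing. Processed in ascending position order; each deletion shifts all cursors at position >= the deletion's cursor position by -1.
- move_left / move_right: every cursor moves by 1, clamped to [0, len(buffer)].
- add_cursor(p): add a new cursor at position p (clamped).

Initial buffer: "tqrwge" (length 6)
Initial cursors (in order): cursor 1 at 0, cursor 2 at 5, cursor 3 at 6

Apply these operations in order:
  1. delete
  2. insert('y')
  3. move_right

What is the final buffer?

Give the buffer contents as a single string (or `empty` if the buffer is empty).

After op 1 (delete): buffer="tqrw" (len 4), cursors c1@0 c2@4 c3@4, authorship ....
After op 2 (insert('y')): buffer="ytqrwyy" (len 7), cursors c1@1 c2@7 c3@7, authorship 1....23
After op 3 (move_right): buffer="ytqrwyy" (len 7), cursors c1@2 c2@7 c3@7, authorship 1....23

Answer: ytqrwyy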